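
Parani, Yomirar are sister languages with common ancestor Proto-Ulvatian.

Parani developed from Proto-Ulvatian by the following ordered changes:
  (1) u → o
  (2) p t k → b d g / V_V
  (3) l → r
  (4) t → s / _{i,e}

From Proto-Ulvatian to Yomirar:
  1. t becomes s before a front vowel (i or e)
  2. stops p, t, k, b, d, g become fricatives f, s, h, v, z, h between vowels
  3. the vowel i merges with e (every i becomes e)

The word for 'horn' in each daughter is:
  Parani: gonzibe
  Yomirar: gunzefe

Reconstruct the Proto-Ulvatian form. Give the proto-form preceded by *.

*gunzipe

Position 2: Parani has o, Yomirar has u. Yomirar preserves u here (none of its changes turn any other segment into u), so the proto-segment is *u.
Position 5: Parani has i, Yomirar has e. Parani preserves i here (none of its changes turn any other segment into i), so the proto-segment is *i.
Verify the candidate proto-form against each daughter:
Parani: *gunzipe > gonzipe > gonzibe  (by vowel merger, intervocalic voicing)
Yomirar: start from *gunzipe.
  rule 1: no change — gunzipe
  rule 2 (intervocalic lenition): gunzipe → gunzife
  rule 3 (vowel merger): gunzife → gunzefe
  ⇒ Yomirar gunzefe
*gunzipe is the unique common source.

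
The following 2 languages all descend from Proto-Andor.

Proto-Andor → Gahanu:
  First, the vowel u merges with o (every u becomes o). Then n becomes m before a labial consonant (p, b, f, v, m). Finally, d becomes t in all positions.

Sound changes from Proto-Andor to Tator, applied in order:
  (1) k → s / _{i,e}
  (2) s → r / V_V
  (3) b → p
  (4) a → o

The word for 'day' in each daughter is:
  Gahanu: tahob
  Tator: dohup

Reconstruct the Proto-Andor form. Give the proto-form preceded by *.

*dahub

Position 4: Gahanu has o, Tator has u. Tator preserves u here (none of its changes turn any other segment into u), so the proto-segment is *u.
Position 5: Gahanu has b, Tator has p. Gahanu preserves b here (none of its changes turn any other segment into b), so the proto-segment is *b.
Position 1: Gahanu has t, Tator has d. Tator preserves d here (none of its changes turn any other segment into d), so the proto-segment is *d.
Verify the candidate proto-form against each daughter:
Gahanu: *dahub
  dahub → dahob   [vowel merger]
  dahob (rule 2 does not apply)
  dahob → tahob   [unconditioned shift]
  giving Gahanu tahob.
Tator: start from *dahub.
  rule 1: no change — dahub
  rule 2: no change — dahub
  rule 3 (unconditioned shift): dahub → dahup
  rule 4 (vowel merger): dahup → dohup
  ⇒ Tator dohup
Only *dahub yields all of Gahanu tahob, Tator dohup.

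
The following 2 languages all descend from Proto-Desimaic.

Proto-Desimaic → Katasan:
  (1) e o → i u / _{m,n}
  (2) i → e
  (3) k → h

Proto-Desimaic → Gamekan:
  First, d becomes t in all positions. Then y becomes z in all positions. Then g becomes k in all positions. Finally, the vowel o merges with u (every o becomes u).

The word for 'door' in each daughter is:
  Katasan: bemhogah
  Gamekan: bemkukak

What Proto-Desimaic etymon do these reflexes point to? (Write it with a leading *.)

*bemkogak

Position 6: Katasan has g, Gamekan has k. Katasan preserves g here (none of its changes turn any other segment into g), so the proto-segment is *g.
Position 4: Katasan has h, Gamekan has k. Taking the neighbouring segments as reconstructed: Katasan h could go back to *k or *h; Gamekan k could go back to *k or *g — the one source consistent with every daughter is *k.
This points to *bemkogak. Verify forward in each daughter:
Katasan: *bemkogak
  bemkogak → bimkogak   [pre-nasal raising]
  bimkogak → bemkogak   [vowel merger]
  bemkogak → bemhogah   [unconditioned shift]
  giving Katasan bemhogah.
Gamekan: *bemkogak
  bemkogak (rule 1 does not apply)
  bemkogak (rule 2 does not apply)
  bemkogak → bemkokak   [unconditioned shift]
  bemkokak → bemkukak   [vowel merger]
  giving Gamekan bemkukak.
No other proto-form is consistent with every reflex, so the reconstruction is *bemkogak.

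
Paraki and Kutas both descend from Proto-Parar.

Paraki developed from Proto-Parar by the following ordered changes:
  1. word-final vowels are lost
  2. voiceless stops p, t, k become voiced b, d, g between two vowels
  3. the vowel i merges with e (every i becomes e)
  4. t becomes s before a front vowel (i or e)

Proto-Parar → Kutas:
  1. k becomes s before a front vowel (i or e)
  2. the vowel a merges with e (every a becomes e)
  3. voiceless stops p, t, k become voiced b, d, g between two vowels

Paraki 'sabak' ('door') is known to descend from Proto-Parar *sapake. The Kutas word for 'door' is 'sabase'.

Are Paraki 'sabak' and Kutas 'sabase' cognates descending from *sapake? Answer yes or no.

Derive the expected Kutas reflex of *sapake:
Kutas: *sapake > sapase > sepese > sebese  (by palatalisation, vowel merger, intervocalic voicing)
The regular Kutas reflex would be 'sebese', but the attested form is 'sabase'. The correspondence is irregular, so they are not cognates (the Kutas form has a different source).

no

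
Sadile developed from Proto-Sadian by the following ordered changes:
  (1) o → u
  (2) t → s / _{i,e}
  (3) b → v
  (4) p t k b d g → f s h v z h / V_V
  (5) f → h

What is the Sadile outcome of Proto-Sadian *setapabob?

sesahavuv

Sadile: start from *setapabob.
  rule 1 (vowel merger): setapabob → setapabub
  rule 2: no change — setapabub
  rule 3 (unconditioned shift): setapabub → setapavuv
  rule 4 (intervocalic lenition): setapavuv → sesafavuv
  rule 5 (unconditioned shift): sesafavuv → sesahavuv
  ⇒ Sadile sesahavuv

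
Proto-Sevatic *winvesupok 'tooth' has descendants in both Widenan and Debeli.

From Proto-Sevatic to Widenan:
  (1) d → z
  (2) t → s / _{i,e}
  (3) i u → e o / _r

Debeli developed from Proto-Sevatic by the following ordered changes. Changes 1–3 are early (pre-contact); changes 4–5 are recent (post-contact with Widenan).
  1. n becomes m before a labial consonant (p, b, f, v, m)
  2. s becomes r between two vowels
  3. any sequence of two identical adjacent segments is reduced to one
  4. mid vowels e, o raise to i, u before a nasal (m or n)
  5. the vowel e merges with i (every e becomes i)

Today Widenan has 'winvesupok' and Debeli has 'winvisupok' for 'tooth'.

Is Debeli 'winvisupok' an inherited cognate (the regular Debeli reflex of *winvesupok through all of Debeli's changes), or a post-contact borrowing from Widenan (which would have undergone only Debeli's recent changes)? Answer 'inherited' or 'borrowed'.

If inherited, *winvesupok would pass through all of Debeli's changes:
Debeli: *winvesupok
  winvesupok → wimvesupok   [nasal place assimilation]
  wimvesupok → wimverupok   [rhotacism]
  wimverupok (rule 3 does not apply)
  wimverupok (rule 4 does not apply)
  wimverupok → wimvirupok   [vowel merger]
  giving Debeli wimvirupok.
If borrowed from Widenan 'winvesupok' after the early changes, it would undergo only the recent ones:
  rule 4 (pre-nasal raising): no change (winvesupok)
  rule 5 (vowel merger): winvesupok → winvisupok
  ⇒ as a loan: winvisupok
Debeli 'winvisupok' matches the loan outcome 'winvisupok', not the inherited 'wimvirupok' — it skipped the early Debeli changes, so it was borrowed from Widenan.

borrowed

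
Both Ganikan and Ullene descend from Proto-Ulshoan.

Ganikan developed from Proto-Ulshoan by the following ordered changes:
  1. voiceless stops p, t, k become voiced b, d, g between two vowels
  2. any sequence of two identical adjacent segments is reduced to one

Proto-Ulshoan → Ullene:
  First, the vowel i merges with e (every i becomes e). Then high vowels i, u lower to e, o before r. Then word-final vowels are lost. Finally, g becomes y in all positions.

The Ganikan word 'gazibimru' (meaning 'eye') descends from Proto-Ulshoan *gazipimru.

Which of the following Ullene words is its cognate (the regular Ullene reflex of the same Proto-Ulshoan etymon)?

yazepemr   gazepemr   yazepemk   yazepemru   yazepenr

Ullene: start from *gazipimru.
  rule 1 (vowel merger): gazipimru → gazepemru
  rule 2: no change — gazepemru
  rule 3 (apocope): gazepemru → gazepemr
  rule 4 (unconditioned shift): gazepemr → yazepemr
  ⇒ Ullene yazepemr
Among the options, 'yazepemr' alone shows every Ullene change applied in order.

yazepemr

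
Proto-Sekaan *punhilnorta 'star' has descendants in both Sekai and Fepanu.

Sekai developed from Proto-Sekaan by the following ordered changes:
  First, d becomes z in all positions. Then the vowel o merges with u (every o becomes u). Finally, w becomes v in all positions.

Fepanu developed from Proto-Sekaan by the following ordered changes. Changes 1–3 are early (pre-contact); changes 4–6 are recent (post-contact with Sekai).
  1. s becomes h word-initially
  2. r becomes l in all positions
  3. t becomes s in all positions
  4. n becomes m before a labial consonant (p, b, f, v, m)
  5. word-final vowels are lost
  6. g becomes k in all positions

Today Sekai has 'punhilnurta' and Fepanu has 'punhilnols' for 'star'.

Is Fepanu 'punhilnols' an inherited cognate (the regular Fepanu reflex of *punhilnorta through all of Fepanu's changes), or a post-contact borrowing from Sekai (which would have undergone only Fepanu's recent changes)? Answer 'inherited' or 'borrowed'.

If inherited, *punhilnorta would pass through all of Fepanu's changes:
Fepanu: start from *punhilnorta.
  rule 1: no change — punhilnorta
  rule 2 (unconditioned shift): punhilnorta → punhilnolta
  rule 3 (unconditioned shift): punhilnolta → punhilnolsa
  rule 4: no change — punhilnolsa
  rule 5 (apocope): punhilnolsa → punhilnols
  rule 6: no change — punhilnols
  ⇒ Fepanu punhilnols
If borrowed from Sekai 'punhilnurta' after the early changes, it would undergo only the recent ones:
  rule 4 (nasal place assimilation): no change (punhilnurta)
  rule 5 (apocope): punhilnurta → punhilnurt
  rule 6 (unconditioned shift): no change (punhilnurt)
  ⇒ as a loan: punhilnurt
Fepanu 'punhilnols' matches the inherited outcome exactly, so it is an inherited cognate, not a loan.

inherited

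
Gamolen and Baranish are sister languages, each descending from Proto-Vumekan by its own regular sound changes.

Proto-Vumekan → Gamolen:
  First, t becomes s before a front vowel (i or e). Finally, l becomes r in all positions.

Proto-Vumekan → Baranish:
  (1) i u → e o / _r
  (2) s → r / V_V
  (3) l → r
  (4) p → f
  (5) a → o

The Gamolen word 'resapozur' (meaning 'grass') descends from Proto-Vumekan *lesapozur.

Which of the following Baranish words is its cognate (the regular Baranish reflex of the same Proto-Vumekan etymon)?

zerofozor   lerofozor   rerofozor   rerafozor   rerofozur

rerofozor

Baranish: *lesapozur > lesapozor > lerapozor > rerapozor > rerafozor > rerofozor  (by pre-rhotic lowering, rhotacism, unconditioned shift, unconditioned shift, vowel merger)
The other candidates each miss or misapply at least one Baranish change.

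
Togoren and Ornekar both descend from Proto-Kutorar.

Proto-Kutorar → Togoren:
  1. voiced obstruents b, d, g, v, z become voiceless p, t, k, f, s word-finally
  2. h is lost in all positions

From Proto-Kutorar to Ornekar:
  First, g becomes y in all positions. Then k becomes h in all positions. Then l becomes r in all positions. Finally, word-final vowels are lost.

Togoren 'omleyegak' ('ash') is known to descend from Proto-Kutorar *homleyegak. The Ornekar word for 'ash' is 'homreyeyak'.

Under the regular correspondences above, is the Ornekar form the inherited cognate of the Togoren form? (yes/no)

no

Derive the expected Ornekar reflex of *homleyegak:
Ornekar: start from *homleyegak.
  rule 1 (unconditioned shift): homleyegak → homleyeyak
  rule 2 (unconditioned shift): homleyeyak → homleyeyah
  rule 3 (unconditioned shift): homleyeyah → homreyeyah
  rule 4: no change — homreyeyah
  ⇒ Ornekar homreyeyah
The regular Ornekar reflex would be 'homreyeyah', but the attested form is 'homreyeyak'. The correspondence is irregular, so they are not cognates (the Ornekar form has a different source).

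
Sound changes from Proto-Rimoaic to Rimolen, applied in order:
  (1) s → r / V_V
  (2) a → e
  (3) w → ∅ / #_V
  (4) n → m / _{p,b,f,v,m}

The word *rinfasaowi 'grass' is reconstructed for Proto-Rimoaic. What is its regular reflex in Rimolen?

rimfereowi

Rimolen: *rinfasaowi > rinfaraowi > rinfereowi > rimfereowi  (by rhotacism, vowel merger, nasal place assimilation)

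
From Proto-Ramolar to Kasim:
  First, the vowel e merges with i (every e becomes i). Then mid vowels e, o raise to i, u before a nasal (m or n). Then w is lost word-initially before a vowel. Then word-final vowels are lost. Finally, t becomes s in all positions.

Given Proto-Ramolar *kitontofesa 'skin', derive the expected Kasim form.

kisunsofis

Kasim: start from *kitontofesa.
  rule 1 (vowel merger): kitontofesa → kitontofisa
  rule 2 (pre-nasal raising): kitontofisa → kituntofisa
  rule 3: no change — kituntofisa
  rule 4 (apocope): kituntofisa → kituntofis
  rule 5 (unconditioned shift): kituntofis → kisunsofis
  ⇒ Kasim kisunsofis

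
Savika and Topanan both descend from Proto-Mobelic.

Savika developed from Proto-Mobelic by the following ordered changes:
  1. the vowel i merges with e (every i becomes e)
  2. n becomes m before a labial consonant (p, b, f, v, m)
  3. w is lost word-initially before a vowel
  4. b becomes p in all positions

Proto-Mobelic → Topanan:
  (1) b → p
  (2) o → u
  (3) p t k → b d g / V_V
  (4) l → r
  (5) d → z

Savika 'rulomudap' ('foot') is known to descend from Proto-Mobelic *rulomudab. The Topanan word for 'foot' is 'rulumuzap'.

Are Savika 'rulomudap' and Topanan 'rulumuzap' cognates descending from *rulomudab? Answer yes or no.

no

Derive the expected Topanan reflex of *rulomudab:
Topanan: start from *rulomudab.
  rule 1 (unconditioned shift): rulomudab → rulomudap
  rule 2 (vowel merger): rulomudap → rulumudap
  rule 3: no change — rulumudap
  rule 4 (unconditioned shift): rulumudap → rurumudap
  rule 5 (unconditioned shift): rurumudap → rurumuzap
  ⇒ Topanan rurumuzap
The regular Topanan reflex would be 'rurumuzap', but the attested form is 'rulumuzap'. The correspondence is irregular, so they are not cognates (the Topanan form has a different source).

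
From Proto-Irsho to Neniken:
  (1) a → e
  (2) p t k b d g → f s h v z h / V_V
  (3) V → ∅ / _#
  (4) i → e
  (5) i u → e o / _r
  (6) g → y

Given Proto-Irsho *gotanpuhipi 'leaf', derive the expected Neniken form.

Neniken: start from *gotanpuhipi.
  rule 1 (vowel merger): gotanpuhipi → gotenpuhipi
  rule 2 (intervocalic lenition): gotenpuhipi → gosenpuhifi
  rule 3 (apocope): gosenpuhifi → gosenpuhif
  rule 4 (vowel merger): gosenpuhif → gosenpuhef
  rule 5: no change — gosenpuhef
  rule 6 (unconditioned shift): gosenpuhef → yosenpuhef
  ⇒ Neniken yosenpuhef

yosenpuhef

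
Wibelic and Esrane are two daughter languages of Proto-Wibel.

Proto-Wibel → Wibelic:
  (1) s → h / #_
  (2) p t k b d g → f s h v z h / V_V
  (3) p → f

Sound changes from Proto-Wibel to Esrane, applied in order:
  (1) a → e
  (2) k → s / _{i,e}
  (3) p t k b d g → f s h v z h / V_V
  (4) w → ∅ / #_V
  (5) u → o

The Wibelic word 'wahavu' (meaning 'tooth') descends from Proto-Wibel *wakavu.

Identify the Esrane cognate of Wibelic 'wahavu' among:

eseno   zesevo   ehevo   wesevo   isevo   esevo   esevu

esevo

Esrane: *wakavu > wekevu > wesevu > esevu > esevo  (by vowel merger, palatalisation, glide loss, vowel merger)
Among the options, 'esevo' alone shows every Esrane change applied in order.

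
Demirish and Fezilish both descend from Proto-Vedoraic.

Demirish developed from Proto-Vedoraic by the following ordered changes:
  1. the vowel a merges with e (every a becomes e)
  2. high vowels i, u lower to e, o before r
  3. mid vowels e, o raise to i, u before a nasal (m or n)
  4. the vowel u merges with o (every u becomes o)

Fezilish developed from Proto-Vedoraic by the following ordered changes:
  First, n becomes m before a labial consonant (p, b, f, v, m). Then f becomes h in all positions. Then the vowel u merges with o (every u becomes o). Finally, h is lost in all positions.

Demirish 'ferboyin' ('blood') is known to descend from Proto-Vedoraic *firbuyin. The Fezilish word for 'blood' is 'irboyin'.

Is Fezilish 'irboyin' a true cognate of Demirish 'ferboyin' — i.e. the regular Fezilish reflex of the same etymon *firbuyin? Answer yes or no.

yes

Derive the expected Fezilish reflex of *firbuyin:
Fezilish: *firbuyin > hirbuyin > hirboyin > irboyin  (by unconditioned shift, vowel merger, h-loss)
Fezilish 'irboyin' matches the regular reflex exactly, so the pair is cognate.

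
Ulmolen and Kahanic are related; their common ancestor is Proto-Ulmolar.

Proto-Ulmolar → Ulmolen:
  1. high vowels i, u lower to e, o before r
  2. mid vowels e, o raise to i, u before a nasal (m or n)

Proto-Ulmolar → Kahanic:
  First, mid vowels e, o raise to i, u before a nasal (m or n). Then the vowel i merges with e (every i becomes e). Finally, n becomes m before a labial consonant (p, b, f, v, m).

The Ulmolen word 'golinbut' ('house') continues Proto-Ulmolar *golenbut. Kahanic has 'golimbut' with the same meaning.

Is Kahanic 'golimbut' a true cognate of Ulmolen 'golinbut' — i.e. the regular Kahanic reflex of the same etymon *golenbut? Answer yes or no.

no

Derive the expected Kahanic reflex of *golenbut:
Kahanic: *golenbut > golinbut > golenbut > golembut  (by pre-nasal raising, vowel merger, nasal place assimilation)
The regular Kahanic reflex would be 'golembut', but the attested form is 'golimbut'. The correspondence is irregular, so they are not cognates (the Kahanic form has a different source).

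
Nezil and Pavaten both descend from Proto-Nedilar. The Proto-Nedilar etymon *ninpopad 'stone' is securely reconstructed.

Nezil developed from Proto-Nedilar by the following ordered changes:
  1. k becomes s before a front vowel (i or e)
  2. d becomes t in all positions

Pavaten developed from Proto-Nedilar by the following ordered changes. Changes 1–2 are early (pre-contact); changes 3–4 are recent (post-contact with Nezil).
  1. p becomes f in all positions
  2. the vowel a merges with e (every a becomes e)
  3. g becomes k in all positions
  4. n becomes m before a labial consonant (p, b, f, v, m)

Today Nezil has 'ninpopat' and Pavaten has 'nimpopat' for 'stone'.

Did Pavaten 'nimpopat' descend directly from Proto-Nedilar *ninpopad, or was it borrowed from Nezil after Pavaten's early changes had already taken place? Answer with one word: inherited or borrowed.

borrowed

If inherited, *ninpopad would pass through all of Pavaten's changes:
Pavaten: *ninpopad > ninfofad > ninfofed > nimfofed  (by unconditioned shift, vowel merger, nasal place assimilation)
If borrowed from Nezil 'ninpopat' after the early changes, it would undergo only the recent ones:
  rule 3 (unconditioned shift): no change (ninpopat)
  rule 4 (nasal place assimilation): ninpopat → nimpopat
  ⇒ as a loan: nimpopat
Pavaten 'nimpopat' matches the loan outcome 'nimpopat', not the inherited 'nimfofed' — it skipped the early Pavaten changes, so it was borrowed from Nezil.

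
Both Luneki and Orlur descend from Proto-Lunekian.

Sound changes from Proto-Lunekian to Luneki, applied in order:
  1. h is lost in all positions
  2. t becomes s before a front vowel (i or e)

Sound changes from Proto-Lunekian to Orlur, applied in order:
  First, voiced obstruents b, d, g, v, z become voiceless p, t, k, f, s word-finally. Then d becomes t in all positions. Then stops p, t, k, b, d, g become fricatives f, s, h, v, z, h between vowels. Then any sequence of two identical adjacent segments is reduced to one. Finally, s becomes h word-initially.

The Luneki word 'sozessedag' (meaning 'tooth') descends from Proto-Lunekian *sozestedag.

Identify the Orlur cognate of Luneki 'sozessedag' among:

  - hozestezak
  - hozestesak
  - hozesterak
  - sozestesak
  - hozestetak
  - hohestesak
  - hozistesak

Orlur: *sozestedag
  sozestedag → sozestedak   [final devoicing]
  sozestedak → sozestetak   [unconditioned shift]
  sozestetak → sozestesak   [intervocalic lenition]
  sozestesak (rule 4 does not apply)
  sozestesak → hozestesak   [debuccalisation]
  giving Orlur hozestesak.
Among the options, 'hozestesak' alone shows every Orlur change applied in order.

hozestesak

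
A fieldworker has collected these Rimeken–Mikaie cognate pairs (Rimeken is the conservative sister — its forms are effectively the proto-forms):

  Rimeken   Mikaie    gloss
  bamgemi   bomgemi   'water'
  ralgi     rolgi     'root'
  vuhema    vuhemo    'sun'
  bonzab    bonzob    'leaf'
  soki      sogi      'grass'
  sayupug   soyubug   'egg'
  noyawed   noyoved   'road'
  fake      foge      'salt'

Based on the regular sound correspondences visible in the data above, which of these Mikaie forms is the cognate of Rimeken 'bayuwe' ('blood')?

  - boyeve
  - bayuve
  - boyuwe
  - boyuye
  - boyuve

boyuve

ralgi ~ rolgi, sayupug ~ soyubug — Rimeken a corresponds to Mikaie o after a consonant, before a consonant other than r, m, n, p, b, f, v.
noyawed ~ noyoved — Rimeken w corresponds to Mikaie v between vowels (before a front vowel).
Applying these to Rimeken 'bayuwe':
  bayuwe → boyuwe   (a→o after a consonant, before a consonant other than r, m, n, p, b, f, v)
  boyuwe → boyuve   (w→v between vowels (before a front vowel))
So the Mikaie cognate is 'boyuve'.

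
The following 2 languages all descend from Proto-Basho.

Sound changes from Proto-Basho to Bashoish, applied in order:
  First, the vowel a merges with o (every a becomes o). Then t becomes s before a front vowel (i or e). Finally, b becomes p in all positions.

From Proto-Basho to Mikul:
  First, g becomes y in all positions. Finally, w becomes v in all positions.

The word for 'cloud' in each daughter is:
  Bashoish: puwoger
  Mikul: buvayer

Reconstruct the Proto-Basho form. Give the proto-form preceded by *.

*buwager

Position 5: Bashoish has g, Mikul has y. Bashoish preserves g here (none of its changes turn any other segment into g), so the proto-segment is *g.
Position 3: Bashoish has w, Mikul has v. Bashoish preserves w here (none of its changes turn any other segment into w), so the proto-segment is *w.
Continuing position by position gives *buwager; check it forward:
Bashoish: *buwager
  buwager → buwoger   [vowel merger]
  buwoger (rule 2 does not apply)
  buwoger → puwoger   [unconditioned shift]
  giving Bashoish puwoger.
Mikul: start from *buwager.
  rule 1 (unconditioned shift): buwager → buwayer
  rule 2 (unconditioned shift): buwayer → buvayer
  ⇒ Mikul buvayer
No other proto-form is consistent with every reflex, so the reconstruction is *buwager.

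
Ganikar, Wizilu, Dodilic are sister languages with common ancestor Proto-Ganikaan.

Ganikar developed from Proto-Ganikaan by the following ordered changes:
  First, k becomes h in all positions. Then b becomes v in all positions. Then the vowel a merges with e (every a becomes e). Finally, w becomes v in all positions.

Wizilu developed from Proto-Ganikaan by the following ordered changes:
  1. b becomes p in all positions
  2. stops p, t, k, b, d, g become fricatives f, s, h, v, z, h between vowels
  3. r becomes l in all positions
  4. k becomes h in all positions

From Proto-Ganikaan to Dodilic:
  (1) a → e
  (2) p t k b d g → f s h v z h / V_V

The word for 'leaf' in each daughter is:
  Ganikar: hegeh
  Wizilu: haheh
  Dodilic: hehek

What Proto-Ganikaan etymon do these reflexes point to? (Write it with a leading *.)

Position 2: Ganikar has e, Wizilu has a, Dodilic has e. Wizilu preserves a here (none of its changes turn any other segment into a), so the proto-segment is *a.
Position 3: Ganikar has g, Wizilu has h, Dodilic has h. Ganikar preserves g here (none of its changes turn any other segment into g), so the proto-segment is *g.
This points to *hagek. Verify forward in each daughter:
Ganikar: *hagek
  hagek → hageh   [unconditioned shift]
  hageh (rule 2 does not apply)
  hageh → hegeh   [vowel merger]
  hegeh (rule 4 does not apply)
  giving Ganikar hegeh.
Wizilu: *hagek > hahek > haheh  (by intervocalic lenition, unconditioned shift)
Dodilic: start from *hagek.
  rule 1 (vowel merger): hagek → hegek
  rule 2 (intervocalic lenition): hegek → hehek
  ⇒ Dodilic hehek
No other proto-form is consistent with every reflex, so the reconstruction is *hagek.

*hagek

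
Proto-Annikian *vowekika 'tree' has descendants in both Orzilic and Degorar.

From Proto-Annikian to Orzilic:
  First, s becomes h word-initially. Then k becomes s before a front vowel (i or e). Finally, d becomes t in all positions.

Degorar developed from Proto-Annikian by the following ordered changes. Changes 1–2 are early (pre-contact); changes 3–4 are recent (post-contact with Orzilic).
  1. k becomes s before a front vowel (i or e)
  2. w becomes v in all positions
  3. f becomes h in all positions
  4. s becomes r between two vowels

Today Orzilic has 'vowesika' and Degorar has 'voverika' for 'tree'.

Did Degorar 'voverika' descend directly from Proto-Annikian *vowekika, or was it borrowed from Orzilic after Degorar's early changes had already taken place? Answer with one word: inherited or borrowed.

If inherited, *vowekika would pass through all of Degorar's changes:
Degorar: *vowekika > vowesika > vovesika > voverika  (by palatalisation, unconditioned shift, rhotacism)
If borrowed from Orzilic 'vowesika' after the early changes, it would undergo only the recent ones:
  rule 3 (unconditioned shift): no change (vowesika)
  rule 4 (rhotacism): vowesika → vowerika
  ⇒ as a loan: vowerika
Degorar 'voverika' matches the inherited outcome exactly, so it is an inherited cognate, not a loan.

inherited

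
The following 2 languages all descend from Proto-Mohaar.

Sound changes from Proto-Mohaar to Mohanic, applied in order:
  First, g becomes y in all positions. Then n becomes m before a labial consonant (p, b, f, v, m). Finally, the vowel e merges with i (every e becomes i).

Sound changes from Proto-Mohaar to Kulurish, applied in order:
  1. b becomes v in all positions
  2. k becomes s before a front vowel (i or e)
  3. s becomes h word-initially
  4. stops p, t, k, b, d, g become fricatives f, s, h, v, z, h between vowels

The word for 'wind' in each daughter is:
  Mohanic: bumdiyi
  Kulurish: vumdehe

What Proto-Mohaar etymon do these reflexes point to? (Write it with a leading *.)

*bumdege

Position 6: Mohanic has y, Kulurish has h. Taking the neighbouring segments as reconstructed: Mohanic y could go back to *g or *y; Kulurish h could go back to *g or *h — the one source consistent with every daughter is *g.
Position 5: Mohanic has i, Kulurish has e. Kulurish preserves e here (none of its changes turn any other segment into e), so the proto-segment is *e.
Position 1: Mohanic has b, Kulurish has v. Mohanic preserves b here (none of its changes turn any other segment into b), so the proto-segment is *b.
This points to *bumdege. Verify forward in each daughter:
Mohanic: start from *bumdege.
  rule 1 (unconditioned shift): bumdege → bumdeye
  rule 2: no change — bumdeye
  rule 3 (vowel merger): bumdeye → bumdiyi
  ⇒ Mohanic bumdiyi
Kulurish: start from *bumdege.
  rule 1 (unconditioned shift): bumdege → vumdege
  rule 2: no change — vumdege
  rule 3: no change — vumdege
  rule 4 (intervocalic lenition): vumdege → vumdehe
  ⇒ Kulurish vumdehe
No other proto-form is consistent with every reflex, so the reconstruction is *bumdege.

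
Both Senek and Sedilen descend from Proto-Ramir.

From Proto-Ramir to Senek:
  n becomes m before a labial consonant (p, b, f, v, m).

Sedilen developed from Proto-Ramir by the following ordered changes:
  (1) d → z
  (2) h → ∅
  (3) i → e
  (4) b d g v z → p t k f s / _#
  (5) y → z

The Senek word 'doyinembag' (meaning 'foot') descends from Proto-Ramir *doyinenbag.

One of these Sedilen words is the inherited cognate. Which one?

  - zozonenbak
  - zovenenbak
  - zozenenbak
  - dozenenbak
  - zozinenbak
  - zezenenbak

Sedilen: *doyinenbag > zoyinenbag > zoyenenbag > zoyenenbak > zozenenbak  (by unconditioned shift, vowel merger, final devoicing, unconditioned shift)
Among the options, 'zozenenbak' alone shows every Sedilen change applied in order.

zozenenbak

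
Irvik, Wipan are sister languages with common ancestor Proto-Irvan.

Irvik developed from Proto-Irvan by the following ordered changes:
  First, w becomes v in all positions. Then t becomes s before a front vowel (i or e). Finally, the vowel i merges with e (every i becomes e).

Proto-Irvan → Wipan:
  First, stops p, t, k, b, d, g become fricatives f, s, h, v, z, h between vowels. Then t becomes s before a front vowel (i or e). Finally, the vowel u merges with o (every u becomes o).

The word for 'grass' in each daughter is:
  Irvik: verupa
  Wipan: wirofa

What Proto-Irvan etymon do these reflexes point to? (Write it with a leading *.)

*wirupa

Position 2: Irvik has e, Wipan has i. Wipan preserves i here (none of its changes turn any other segment into i), so the proto-segment is *i.
Position 1: Irvik has v, Wipan has w. Wipan preserves w here (none of its changes turn any other segment into w), so the proto-segment is *w.
This points to *wirupa. Verify forward in each daughter:
Irvik: *wirupa > virupa > verupa  (by unconditioned shift, vowel merger)
Wipan: start from *wirupa.
  rule 1 (intervocalic lenition): wirupa → wirufa
  rule 2: no change — wirufa
  rule 3 (vowel merger): wirufa → wirofa
  ⇒ Wipan wirofa
No other proto-form is consistent with every reflex, so the reconstruction is *wirupa.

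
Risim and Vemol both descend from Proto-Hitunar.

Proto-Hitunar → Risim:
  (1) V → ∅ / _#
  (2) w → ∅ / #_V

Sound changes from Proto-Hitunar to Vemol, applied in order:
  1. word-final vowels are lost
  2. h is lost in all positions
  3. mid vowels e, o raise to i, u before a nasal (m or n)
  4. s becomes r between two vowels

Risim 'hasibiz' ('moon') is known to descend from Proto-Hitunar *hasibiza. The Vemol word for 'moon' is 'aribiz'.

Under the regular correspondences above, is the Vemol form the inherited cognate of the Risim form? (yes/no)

yes

Derive the expected Vemol reflex of *hasibiza:
Vemol: *hasibiza > hasibiz > asibiz > aribiz  (by apocope, h-loss, rhotacism)
Vemol 'aribiz' matches the regular reflex exactly, so the pair is cognate.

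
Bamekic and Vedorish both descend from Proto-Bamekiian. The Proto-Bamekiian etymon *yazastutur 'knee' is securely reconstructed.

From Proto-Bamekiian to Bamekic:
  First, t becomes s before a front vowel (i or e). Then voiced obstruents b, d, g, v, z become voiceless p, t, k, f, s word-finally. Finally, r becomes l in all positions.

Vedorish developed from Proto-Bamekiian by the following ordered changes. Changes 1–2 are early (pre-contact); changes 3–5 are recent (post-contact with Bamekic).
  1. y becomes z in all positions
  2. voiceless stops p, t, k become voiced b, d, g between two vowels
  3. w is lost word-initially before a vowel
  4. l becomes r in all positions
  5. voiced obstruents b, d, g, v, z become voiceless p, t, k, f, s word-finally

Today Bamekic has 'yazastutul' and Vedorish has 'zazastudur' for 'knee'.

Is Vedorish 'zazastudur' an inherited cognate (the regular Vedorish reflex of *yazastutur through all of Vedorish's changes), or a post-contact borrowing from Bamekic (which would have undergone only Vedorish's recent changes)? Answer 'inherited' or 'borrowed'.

If inherited, *yazastutur would pass through all of Vedorish's changes:
Vedorish: *yazastutur
  yazastutur → zazastutur   [unconditioned shift]
  zazastutur → zazastudur   [intervocalic voicing]
  zazastudur (rule 3 does not apply)
  zazastudur (rule 4 does not apply)
  zazastudur (rule 5 does not apply)
  giving Vedorish zazastudur.
If borrowed from Bamekic 'yazastutul' after the early changes, it would undergo only the recent ones:
  rule 3 (glide loss): no change (yazastutul)
  rule 4 (unconditioned shift): yazastutul → yazastutur
  rule 5 (final devoicing): no change (yazastutur)
  ⇒ as a loan: yazastutur
Vedorish 'zazastudur' matches the inherited outcome exactly, so it is an inherited cognate, not a loan.

inherited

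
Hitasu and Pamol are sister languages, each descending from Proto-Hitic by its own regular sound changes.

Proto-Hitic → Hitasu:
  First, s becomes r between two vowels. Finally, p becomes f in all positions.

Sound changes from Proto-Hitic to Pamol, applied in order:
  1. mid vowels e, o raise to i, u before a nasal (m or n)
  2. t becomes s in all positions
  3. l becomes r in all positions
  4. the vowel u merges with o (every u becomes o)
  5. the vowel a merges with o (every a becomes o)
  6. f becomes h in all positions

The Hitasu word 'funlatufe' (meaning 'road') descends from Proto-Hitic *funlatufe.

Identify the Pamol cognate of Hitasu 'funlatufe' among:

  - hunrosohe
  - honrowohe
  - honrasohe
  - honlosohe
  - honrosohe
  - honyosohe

honrosohe

Pamol: start from *funlatufe.
  rule 1: no change — funlatufe
  rule 2 (unconditioned shift): funlatufe → funlasufe
  rule 3 (unconditioned shift): funlasufe → funrasufe
  rule 4 (vowel merger): funrasufe → fonrasofe
  rule 5 (vowel merger): fonrasofe → fonrosofe
  rule 6 (unconditioned shift): fonrosofe → honrosohe
  ⇒ Pamol honrosohe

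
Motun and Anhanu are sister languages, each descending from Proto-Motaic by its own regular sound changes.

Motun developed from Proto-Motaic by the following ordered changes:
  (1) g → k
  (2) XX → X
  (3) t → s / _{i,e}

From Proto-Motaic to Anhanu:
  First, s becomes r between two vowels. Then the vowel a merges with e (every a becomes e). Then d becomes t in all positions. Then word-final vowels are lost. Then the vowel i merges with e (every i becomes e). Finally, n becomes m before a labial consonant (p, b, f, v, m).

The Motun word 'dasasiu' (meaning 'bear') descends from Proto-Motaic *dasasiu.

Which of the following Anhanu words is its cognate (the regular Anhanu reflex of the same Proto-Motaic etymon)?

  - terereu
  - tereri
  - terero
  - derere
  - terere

Anhanu: *dasasiu
  dasasiu → darariu   [rhotacism]
  darariu → dereriu   [vowel merger]
  dereriu → tereriu   [unconditioned shift]
  tereriu → tereri   [apocope]
  tereri → terere   [vowel merger]
  terere (rule 6 does not apply)
  giving Anhanu terere.
Among the options, 'terere' alone shows every Anhanu change applied in order.

terere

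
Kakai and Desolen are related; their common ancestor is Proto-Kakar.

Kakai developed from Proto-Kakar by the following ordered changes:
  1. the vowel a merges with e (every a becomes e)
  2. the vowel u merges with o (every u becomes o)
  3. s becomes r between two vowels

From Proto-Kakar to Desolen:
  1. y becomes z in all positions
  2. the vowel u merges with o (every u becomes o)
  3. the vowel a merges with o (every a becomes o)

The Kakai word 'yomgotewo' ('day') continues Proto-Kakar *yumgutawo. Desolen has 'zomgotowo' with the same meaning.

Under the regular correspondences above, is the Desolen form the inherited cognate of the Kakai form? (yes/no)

Derive the expected Desolen reflex of *yumgutawo:
Desolen: start from *yumgutawo.
  rule 1 (unconditioned shift): yumgutawo → zumgutawo
  rule 2 (vowel merger): zumgutawo → zomgotawo
  rule 3 (vowel merger): zomgotawo → zomgotowo
  ⇒ Desolen zomgotowo
Desolen 'zomgotowo' matches the regular reflex exactly, so the pair is cognate.

yes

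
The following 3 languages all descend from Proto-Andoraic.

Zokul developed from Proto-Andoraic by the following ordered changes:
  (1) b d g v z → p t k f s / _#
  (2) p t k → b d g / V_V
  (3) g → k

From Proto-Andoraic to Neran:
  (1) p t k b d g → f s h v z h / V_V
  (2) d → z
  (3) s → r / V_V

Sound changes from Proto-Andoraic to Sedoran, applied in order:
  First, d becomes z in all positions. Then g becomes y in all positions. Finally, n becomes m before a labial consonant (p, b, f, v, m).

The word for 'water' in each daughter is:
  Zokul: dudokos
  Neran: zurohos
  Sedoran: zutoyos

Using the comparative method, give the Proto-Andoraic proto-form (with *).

*dutogos

Position 1: Zokul has d, Neran has z, Sedoran has z. Taking the neighbouring segments as reconstructed: Zokul d can only go back to *d; Neran z could go back to *d or *z; Sedoran z could go back to *d or *z — the one source consistent with every daughter is *d.
Position 5: Zokul has k, Neran has h, Sedoran has y. Taking the neighbouring segments as reconstructed: Zokul k could go back to *k or *g; Neran h could go back to *k or *g or *h; Sedoran y could go back to *g or *y — the one source consistent with every daughter is *g.
Continuing position by position gives *dutogos; check it forward:
Zokul: *dutogos
  dutogos (rule 1 does not apply)
  dutogos → dudogos   [intervocalic voicing]
  dudogos → dudokos   [unconditioned shift]
  giving Zokul dudokos.
Neran: *dutogos
  dutogos → dusohos   [intervocalic lenition]
  dusohos → zusohos   [unconditioned shift]
  zusohos → zurohos   [rhotacism]
  giving Neran zurohos.
Sedoran: start from *dutogos.
  rule 1 (unconditioned shift): dutogos → zutogos
  rule 2 (unconditioned shift): zutogos → zutoyos
  rule 3: no change — zutoyos
  ⇒ Sedoran zutoyos
Only *dutogos yields all of Zokul dudokos, Neran zurohos, Sedoran zutoyos.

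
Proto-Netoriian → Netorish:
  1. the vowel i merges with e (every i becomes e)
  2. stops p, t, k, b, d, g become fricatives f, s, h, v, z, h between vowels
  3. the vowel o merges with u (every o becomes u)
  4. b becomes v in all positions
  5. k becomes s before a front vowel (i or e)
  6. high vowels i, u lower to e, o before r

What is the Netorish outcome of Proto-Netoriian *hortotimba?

Netorish: *hortotimba
  hortotimba → hortotemba   [vowel merger]
  hortotemba → hortosemba   [intervocalic lenition]
  hortosemba → hurtusemba   [vowel merger]
  hurtusemba → hurtusemva   [unconditioned shift]
  hurtusemva (rule 5 does not apply)
  hurtusemva → hortusemva   [pre-rhotic lowering]
  giving Netorish hortusemva.

hortusemva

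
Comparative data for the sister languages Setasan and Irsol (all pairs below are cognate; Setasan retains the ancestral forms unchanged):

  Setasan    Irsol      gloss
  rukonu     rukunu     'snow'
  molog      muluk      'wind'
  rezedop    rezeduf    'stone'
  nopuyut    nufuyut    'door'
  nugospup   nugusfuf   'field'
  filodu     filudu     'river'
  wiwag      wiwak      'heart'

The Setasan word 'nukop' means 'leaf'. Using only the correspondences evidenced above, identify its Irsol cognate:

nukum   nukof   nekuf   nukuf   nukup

nukuf

rezedop ~ rezeduf, nopuyut ~ nufuyut — Setasan o corresponds to Irsol u after a consonant, before a labial obstruent.
rezedop ~ rezeduf, nugospup ~ nugusfuf — Setasan p corresponds to Irsol f word-finally.
Applying these to Setasan 'nukop':
  nukop → nukup   (o→u after a consonant, before a labial obstruent)
  nukup → nukuf   (p→f word-finally)
So the Irsol cognate is 'nukuf'.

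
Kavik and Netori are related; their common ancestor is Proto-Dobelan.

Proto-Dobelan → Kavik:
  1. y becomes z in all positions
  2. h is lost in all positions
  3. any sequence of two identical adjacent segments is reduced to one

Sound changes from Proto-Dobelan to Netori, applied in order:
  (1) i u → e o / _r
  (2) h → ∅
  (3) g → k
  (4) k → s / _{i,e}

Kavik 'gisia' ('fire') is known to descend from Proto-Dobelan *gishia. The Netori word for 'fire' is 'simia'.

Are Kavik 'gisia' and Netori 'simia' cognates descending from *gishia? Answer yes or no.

Derive the expected Netori reflex of *gishia:
Netori: start from *gishia.
  rule 1: no change — gishia
  rule 2 (h-loss): gishia → gisia
  rule 3 (unconditioned shift): gisia → kisia
  rule 4 (palatalisation): kisia → sisia
  ⇒ Netori sisia
The regular Netori reflex would be 'sisia', but the attested form is 'simia'. The correspondence is irregular, so they are not cognates (the Netori form has a different source).

no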